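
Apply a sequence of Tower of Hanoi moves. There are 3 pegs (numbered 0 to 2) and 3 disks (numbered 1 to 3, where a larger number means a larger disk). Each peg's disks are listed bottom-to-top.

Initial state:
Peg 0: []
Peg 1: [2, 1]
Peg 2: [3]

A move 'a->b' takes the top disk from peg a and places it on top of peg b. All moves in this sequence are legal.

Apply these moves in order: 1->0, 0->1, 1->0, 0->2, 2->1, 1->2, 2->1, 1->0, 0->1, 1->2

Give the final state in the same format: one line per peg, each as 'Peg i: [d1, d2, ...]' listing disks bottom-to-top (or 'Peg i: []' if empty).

After move 1 (1->0):
Peg 0: [1]
Peg 1: [2]
Peg 2: [3]

After move 2 (0->1):
Peg 0: []
Peg 1: [2, 1]
Peg 2: [3]

After move 3 (1->0):
Peg 0: [1]
Peg 1: [2]
Peg 2: [3]

After move 4 (0->2):
Peg 0: []
Peg 1: [2]
Peg 2: [3, 1]

After move 5 (2->1):
Peg 0: []
Peg 1: [2, 1]
Peg 2: [3]

After move 6 (1->2):
Peg 0: []
Peg 1: [2]
Peg 2: [3, 1]

After move 7 (2->1):
Peg 0: []
Peg 1: [2, 1]
Peg 2: [3]

After move 8 (1->0):
Peg 0: [1]
Peg 1: [2]
Peg 2: [3]

After move 9 (0->1):
Peg 0: []
Peg 1: [2, 1]
Peg 2: [3]

After move 10 (1->2):
Peg 0: []
Peg 1: [2]
Peg 2: [3, 1]

Answer: Peg 0: []
Peg 1: [2]
Peg 2: [3, 1]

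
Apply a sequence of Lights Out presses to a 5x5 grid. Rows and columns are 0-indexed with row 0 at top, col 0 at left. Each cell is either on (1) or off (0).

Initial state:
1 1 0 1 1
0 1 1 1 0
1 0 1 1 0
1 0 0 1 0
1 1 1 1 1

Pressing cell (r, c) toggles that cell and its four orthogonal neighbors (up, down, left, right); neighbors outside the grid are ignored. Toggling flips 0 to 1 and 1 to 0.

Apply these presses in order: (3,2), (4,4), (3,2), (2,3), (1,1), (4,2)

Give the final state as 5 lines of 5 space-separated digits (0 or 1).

Answer: 1 0 0 1 1
1 0 0 0 0
1 1 0 0 1
1 0 1 0 1
1 0 0 1 0

Derivation:
After press 1 at (3,2):
1 1 0 1 1
0 1 1 1 0
1 0 0 1 0
1 1 1 0 0
1 1 0 1 1

After press 2 at (4,4):
1 1 0 1 1
0 1 1 1 0
1 0 0 1 0
1 1 1 0 1
1 1 0 0 0

After press 3 at (3,2):
1 1 0 1 1
0 1 1 1 0
1 0 1 1 0
1 0 0 1 1
1 1 1 0 0

After press 4 at (2,3):
1 1 0 1 1
0 1 1 0 0
1 0 0 0 1
1 0 0 0 1
1 1 1 0 0

After press 5 at (1,1):
1 0 0 1 1
1 0 0 0 0
1 1 0 0 1
1 0 0 0 1
1 1 1 0 0

After press 6 at (4,2):
1 0 0 1 1
1 0 0 0 0
1 1 0 0 1
1 0 1 0 1
1 0 0 1 0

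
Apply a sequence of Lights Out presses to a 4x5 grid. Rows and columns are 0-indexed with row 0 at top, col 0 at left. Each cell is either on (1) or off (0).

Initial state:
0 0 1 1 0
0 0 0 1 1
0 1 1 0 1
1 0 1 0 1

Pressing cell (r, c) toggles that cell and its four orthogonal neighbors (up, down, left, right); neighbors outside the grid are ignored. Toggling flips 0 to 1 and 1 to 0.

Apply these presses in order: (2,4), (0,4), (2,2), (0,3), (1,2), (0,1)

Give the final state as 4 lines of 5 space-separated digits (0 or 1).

After press 1 at (2,4):
0 0 1 1 0
0 0 0 1 0
0 1 1 1 0
1 0 1 0 0

After press 2 at (0,4):
0 0 1 0 1
0 0 0 1 1
0 1 1 1 0
1 0 1 0 0

After press 3 at (2,2):
0 0 1 0 1
0 0 1 1 1
0 0 0 0 0
1 0 0 0 0

After press 4 at (0,3):
0 0 0 1 0
0 0 1 0 1
0 0 0 0 0
1 0 0 0 0

After press 5 at (1,2):
0 0 1 1 0
0 1 0 1 1
0 0 1 0 0
1 0 0 0 0

After press 6 at (0,1):
1 1 0 1 0
0 0 0 1 1
0 0 1 0 0
1 0 0 0 0

Answer: 1 1 0 1 0
0 0 0 1 1
0 0 1 0 0
1 0 0 0 0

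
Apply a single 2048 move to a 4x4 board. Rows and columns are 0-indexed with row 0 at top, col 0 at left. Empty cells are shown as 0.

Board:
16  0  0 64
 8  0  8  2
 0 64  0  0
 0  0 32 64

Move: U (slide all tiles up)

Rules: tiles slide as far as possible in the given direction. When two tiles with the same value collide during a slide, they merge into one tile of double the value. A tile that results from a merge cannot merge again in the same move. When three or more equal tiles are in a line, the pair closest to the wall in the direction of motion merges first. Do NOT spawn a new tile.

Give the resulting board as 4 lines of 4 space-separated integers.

Slide up:
col 0: [16, 8, 0, 0] -> [16, 8, 0, 0]
col 1: [0, 0, 64, 0] -> [64, 0, 0, 0]
col 2: [0, 8, 0, 32] -> [8, 32, 0, 0]
col 3: [64, 2, 0, 64] -> [64, 2, 64, 0]

Answer: 16 64  8 64
 8  0 32  2
 0  0  0 64
 0  0  0  0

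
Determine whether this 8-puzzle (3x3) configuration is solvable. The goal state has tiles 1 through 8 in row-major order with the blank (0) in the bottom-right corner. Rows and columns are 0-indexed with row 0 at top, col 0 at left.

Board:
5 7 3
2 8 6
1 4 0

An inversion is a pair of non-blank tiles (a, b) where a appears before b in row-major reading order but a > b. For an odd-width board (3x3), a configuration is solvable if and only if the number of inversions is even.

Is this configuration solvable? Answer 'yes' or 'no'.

Answer: no

Derivation:
Inversions (pairs i<j in row-major order where tile[i] > tile[j] > 0): 17
17 is odd, so the puzzle is not solvable.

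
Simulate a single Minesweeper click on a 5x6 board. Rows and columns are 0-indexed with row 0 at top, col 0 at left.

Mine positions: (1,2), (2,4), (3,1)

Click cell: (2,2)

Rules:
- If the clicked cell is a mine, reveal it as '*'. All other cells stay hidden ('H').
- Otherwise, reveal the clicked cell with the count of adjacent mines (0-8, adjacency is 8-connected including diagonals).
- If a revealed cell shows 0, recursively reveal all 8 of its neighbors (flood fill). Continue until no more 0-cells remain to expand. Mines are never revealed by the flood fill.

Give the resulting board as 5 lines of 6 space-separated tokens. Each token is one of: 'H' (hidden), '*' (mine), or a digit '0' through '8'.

H H H H H H
H H H H H H
H H 2 H H H
H H H H H H
H H H H H H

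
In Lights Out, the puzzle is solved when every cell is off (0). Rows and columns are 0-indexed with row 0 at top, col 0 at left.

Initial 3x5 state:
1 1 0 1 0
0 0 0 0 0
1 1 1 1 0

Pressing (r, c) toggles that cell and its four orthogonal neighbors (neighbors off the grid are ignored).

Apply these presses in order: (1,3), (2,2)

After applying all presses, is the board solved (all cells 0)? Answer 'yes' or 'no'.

Answer: no

Derivation:
After press 1 at (1,3):
1 1 0 0 0
0 0 1 1 1
1 1 1 0 0

After press 2 at (2,2):
1 1 0 0 0
0 0 0 1 1
1 0 0 1 0

Lights still on: 6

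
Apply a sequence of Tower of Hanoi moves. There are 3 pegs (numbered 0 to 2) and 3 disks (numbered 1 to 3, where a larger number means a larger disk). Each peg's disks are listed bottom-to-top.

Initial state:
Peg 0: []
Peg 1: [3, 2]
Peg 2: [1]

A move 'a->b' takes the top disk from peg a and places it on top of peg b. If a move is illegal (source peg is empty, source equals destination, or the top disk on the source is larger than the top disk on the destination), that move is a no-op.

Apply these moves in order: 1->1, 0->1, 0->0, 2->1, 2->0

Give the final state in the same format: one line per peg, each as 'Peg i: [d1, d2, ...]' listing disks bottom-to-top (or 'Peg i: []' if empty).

Answer: Peg 0: []
Peg 1: [3, 2, 1]
Peg 2: []

Derivation:
After move 1 (1->1):
Peg 0: []
Peg 1: [3, 2]
Peg 2: [1]

After move 2 (0->1):
Peg 0: []
Peg 1: [3, 2]
Peg 2: [1]

After move 3 (0->0):
Peg 0: []
Peg 1: [3, 2]
Peg 2: [1]

After move 4 (2->1):
Peg 0: []
Peg 1: [3, 2, 1]
Peg 2: []

After move 5 (2->0):
Peg 0: []
Peg 1: [3, 2, 1]
Peg 2: []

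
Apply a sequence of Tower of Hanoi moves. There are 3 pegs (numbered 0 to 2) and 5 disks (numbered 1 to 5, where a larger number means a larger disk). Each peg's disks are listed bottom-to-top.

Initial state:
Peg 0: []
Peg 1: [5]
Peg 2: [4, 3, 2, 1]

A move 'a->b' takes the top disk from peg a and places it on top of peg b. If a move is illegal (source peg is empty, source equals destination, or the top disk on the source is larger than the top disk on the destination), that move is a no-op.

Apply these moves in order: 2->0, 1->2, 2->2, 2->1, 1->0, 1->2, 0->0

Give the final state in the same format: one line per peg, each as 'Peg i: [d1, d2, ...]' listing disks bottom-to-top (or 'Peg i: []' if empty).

Answer: Peg 0: [1]
Peg 1: [5]
Peg 2: [4, 3, 2]

Derivation:
After move 1 (2->0):
Peg 0: [1]
Peg 1: [5]
Peg 2: [4, 3, 2]

After move 2 (1->2):
Peg 0: [1]
Peg 1: [5]
Peg 2: [4, 3, 2]

After move 3 (2->2):
Peg 0: [1]
Peg 1: [5]
Peg 2: [4, 3, 2]

After move 4 (2->1):
Peg 0: [1]
Peg 1: [5, 2]
Peg 2: [4, 3]

After move 5 (1->0):
Peg 0: [1]
Peg 1: [5, 2]
Peg 2: [4, 3]

After move 6 (1->2):
Peg 0: [1]
Peg 1: [5]
Peg 2: [4, 3, 2]

After move 7 (0->0):
Peg 0: [1]
Peg 1: [5]
Peg 2: [4, 3, 2]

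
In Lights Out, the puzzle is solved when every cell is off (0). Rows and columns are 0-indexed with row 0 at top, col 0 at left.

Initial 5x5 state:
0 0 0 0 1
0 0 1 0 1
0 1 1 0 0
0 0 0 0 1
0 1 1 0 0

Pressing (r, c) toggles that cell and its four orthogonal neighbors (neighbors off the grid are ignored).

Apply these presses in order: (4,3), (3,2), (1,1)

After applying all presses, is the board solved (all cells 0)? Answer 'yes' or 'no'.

After press 1 at (4,3):
0 0 0 0 1
0 0 1 0 1
0 1 1 0 0
0 0 0 1 1
0 1 0 1 1

After press 2 at (3,2):
0 0 0 0 1
0 0 1 0 1
0 1 0 0 0
0 1 1 0 1
0 1 1 1 1

After press 3 at (1,1):
0 1 0 0 1
1 1 0 0 1
0 0 0 0 0
0 1 1 0 1
0 1 1 1 1

Lights still on: 12

Answer: no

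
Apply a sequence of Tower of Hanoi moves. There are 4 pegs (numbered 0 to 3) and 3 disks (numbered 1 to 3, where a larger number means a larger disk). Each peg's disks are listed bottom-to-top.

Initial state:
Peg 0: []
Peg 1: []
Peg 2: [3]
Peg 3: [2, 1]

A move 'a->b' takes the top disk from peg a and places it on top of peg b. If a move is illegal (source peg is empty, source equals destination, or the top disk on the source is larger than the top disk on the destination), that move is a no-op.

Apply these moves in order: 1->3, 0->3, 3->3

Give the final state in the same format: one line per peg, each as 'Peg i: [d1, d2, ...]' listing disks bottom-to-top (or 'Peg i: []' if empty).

After move 1 (1->3):
Peg 0: []
Peg 1: []
Peg 2: [3]
Peg 3: [2, 1]

After move 2 (0->3):
Peg 0: []
Peg 1: []
Peg 2: [3]
Peg 3: [2, 1]

After move 3 (3->3):
Peg 0: []
Peg 1: []
Peg 2: [3]
Peg 3: [2, 1]

Answer: Peg 0: []
Peg 1: []
Peg 2: [3]
Peg 3: [2, 1]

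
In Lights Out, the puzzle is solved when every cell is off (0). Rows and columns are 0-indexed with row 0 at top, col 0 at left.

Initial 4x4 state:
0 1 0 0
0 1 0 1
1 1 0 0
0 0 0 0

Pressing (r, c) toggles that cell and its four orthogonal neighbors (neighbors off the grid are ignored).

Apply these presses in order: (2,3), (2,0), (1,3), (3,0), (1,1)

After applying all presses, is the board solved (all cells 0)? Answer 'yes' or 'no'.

After press 1 at (2,3):
0 1 0 0
0 1 0 0
1 1 1 1
0 0 0 1

After press 2 at (2,0):
0 1 0 0
1 1 0 0
0 0 1 1
1 0 0 1

After press 3 at (1,3):
0 1 0 1
1 1 1 1
0 0 1 0
1 0 0 1

After press 4 at (3,0):
0 1 0 1
1 1 1 1
1 0 1 0
0 1 0 1

After press 5 at (1,1):
0 0 0 1
0 0 0 1
1 1 1 0
0 1 0 1

Lights still on: 7

Answer: no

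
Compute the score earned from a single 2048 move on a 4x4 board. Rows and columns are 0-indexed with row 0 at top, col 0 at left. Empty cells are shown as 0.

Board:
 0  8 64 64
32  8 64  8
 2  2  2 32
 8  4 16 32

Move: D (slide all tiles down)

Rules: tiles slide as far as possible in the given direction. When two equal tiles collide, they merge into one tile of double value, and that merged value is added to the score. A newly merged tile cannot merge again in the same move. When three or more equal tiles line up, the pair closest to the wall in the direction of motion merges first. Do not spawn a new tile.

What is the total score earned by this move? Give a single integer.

Slide down:
col 0: [0, 32, 2, 8] -> [0, 32, 2, 8]  score +0 (running 0)
col 1: [8, 8, 2, 4] -> [0, 16, 2, 4]  score +16 (running 16)
col 2: [64, 64, 2, 16] -> [0, 128, 2, 16]  score +128 (running 144)
col 3: [64, 8, 32, 32] -> [0, 64, 8, 64]  score +64 (running 208)
Board after move:
  0   0   0   0
 32  16 128  64
  2   2   2   8
  8   4  16  64

Answer: 208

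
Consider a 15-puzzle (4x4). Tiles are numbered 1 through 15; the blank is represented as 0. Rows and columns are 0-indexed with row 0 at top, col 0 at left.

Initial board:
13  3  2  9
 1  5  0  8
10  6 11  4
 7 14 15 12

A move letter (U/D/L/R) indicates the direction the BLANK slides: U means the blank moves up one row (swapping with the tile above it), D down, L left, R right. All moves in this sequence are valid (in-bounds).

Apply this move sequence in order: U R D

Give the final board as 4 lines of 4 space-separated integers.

After move 1 (U):
13  3  0  9
 1  5  2  8
10  6 11  4
 7 14 15 12

After move 2 (R):
13  3  9  0
 1  5  2  8
10  6 11  4
 7 14 15 12

After move 3 (D):
13  3  9  8
 1  5  2  0
10  6 11  4
 7 14 15 12

Answer: 13  3  9  8
 1  5  2  0
10  6 11  4
 7 14 15 12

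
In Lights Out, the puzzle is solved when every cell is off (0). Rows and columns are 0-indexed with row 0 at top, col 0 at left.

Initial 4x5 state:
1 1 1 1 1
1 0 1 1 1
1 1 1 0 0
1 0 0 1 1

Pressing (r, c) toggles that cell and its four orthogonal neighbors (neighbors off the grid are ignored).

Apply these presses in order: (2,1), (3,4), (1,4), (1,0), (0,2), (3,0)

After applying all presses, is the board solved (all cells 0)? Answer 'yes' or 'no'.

After press 1 at (2,1):
1 1 1 1 1
1 1 1 1 1
0 0 0 0 0
1 1 0 1 1

After press 2 at (3,4):
1 1 1 1 1
1 1 1 1 1
0 0 0 0 1
1 1 0 0 0

After press 3 at (1,4):
1 1 1 1 0
1 1 1 0 0
0 0 0 0 0
1 1 0 0 0

After press 4 at (1,0):
0 1 1 1 0
0 0 1 0 0
1 0 0 0 0
1 1 0 0 0

After press 5 at (0,2):
0 0 0 0 0
0 0 0 0 0
1 0 0 0 0
1 1 0 0 0

After press 6 at (3,0):
0 0 0 0 0
0 0 0 0 0
0 0 0 0 0
0 0 0 0 0

Lights still on: 0

Answer: yes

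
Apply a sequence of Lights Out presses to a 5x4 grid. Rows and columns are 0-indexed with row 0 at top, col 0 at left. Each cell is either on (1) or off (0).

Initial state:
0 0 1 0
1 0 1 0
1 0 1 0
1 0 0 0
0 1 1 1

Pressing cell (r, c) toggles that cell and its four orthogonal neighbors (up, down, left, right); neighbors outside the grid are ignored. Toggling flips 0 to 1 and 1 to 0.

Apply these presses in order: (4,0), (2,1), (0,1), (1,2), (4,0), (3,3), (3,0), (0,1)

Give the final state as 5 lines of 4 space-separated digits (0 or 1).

After press 1 at (4,0):
0 0 1 0
1 0 1 0
1 0 1 0
0 0 0 0
1 0 1 1

After press 2 at (2,1):
0 0 1 0
1 1 1 0
0 1 0 0
0 1 0 0
1 0 1 1

After press 3 at (0,1):
1 1 0 0
1 0 1 0
0 1 0 0
0 1 0 0
1 0 1 1

After press 4 at (1,2):
1 1 1 0
1 1 0 1
0 1 1 0
0 1 0 0
1 0 1 1

After press 5 at (4,0):
1 1 1 0
1 1 0 1
0 1 1 0
1 1 0 0
0 1 1 1

After press 6 at (3,3):
1 1 1 0
1 1 0 1
0 1 1 1
1 1 1 1
0 1 1 0

After press 7 at (3,0):
1 1 1 0
1 1 0 1
1 1 1 1
0 0 1 1
1 1 1 0

After press 8 at (0,1):
0 0 0 0
1 0 0 1
1 1 1 1
0 0 1 1
1 1 1 0

Answer: 0 0 0 0
1 0 0 1
1 1 1 1
0 0 1 1
1 1 1 0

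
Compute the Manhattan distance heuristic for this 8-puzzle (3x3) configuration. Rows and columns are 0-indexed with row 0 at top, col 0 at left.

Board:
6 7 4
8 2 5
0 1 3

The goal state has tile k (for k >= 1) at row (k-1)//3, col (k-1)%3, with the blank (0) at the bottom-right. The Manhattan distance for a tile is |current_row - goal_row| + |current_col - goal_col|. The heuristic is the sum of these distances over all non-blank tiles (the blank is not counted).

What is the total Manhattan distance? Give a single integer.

Answer: 18

Derivation:
Tile 6: (0,0)->(1,2) = 3
Tile 7: (0,1)->(2,0) = 3
Tile 4: (0,2)->(1,0) = 3
Tile 8: (1,0)->(2,1) = 2
Tile 2: (1,1)->(0,1) = 1
Tile 5: (1,2)->(1,1) = 1
Tile 1: (2,1)->(0,0) = 3
Tile 3: (2,2)->(0,2) = 2
Sum: 3 + 3 + 3 + 2 + 1 + 1 + 3 + 2 = 18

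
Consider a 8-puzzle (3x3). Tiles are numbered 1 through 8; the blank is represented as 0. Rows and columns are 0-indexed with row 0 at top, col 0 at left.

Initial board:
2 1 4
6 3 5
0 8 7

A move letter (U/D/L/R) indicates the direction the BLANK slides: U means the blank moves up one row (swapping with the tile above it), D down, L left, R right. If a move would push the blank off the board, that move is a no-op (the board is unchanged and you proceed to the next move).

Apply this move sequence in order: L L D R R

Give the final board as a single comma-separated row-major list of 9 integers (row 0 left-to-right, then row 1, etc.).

After move 1 (L):
2 1 4
6 3 5
0 8 7

After move 2 (L):
2 1 4
6 3 5
0 8 7

After move 3 (D):
2 1 4
6 3 5
0 8 7

After move 4 (R):
2 1 4
6 3 5
8 0 7

After move 5 (R):
2 1 4
6 3 5
8 7 0

Answer: 2, 1, 4, 6, 3, 5, 8, 7, 0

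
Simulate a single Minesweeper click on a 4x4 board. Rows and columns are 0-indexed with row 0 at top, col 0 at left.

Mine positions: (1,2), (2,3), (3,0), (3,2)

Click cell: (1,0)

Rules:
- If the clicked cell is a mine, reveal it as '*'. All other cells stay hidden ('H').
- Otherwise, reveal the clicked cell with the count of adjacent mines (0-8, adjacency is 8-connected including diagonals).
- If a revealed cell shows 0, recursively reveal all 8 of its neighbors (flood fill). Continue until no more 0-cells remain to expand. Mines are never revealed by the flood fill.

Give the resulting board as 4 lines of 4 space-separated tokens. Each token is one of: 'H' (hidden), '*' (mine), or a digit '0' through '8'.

0 1 H H
0 1 H H
1 3 H H
H H H H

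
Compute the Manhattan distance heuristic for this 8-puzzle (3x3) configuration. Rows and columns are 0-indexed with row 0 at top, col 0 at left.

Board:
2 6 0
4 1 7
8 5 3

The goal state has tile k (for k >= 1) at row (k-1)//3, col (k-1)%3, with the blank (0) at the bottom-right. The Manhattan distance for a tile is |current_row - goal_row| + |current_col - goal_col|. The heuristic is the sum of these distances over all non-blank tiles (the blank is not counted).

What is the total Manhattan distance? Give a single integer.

Tile 2: (0,0)->(0,1) = 1
Tile 6: (0,1)->(1,2) = 2
Tile 4: (1,0)->(1,0) = 0
Tile 1: (1,1)->(0,0) = 2
Tile 7: (1,2)->(2,0) = 3
Tile 8: (2,0)->(2,1) = 1
Tile 5: (2,1)->(1,1) = 1
Tile 3: (2,2)->(0,2) = 2
Sum: 1 + 2 + 0 + 2 + 3 + 1 + 1 + 2 = 12

Answer: 12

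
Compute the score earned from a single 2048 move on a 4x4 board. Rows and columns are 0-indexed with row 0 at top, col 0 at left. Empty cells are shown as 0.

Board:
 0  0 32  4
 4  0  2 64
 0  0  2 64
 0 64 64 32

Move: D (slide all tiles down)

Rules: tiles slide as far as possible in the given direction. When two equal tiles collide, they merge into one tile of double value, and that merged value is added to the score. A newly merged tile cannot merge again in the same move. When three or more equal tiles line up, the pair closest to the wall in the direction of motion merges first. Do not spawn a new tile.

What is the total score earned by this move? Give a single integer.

Answer: 132

Derivation:
Slide down:
col 0: [0, 4, 0, 0] -> [0, 0, 0, 4]  score +0 (running 0)
col 1: [0, 0, 0, 64] -> [0, 0, 0, 64]  score +0 (running 0)
col 2: [32, 2, 2, 64] -> [0, 32, 4, 64]  score +4 (running 4)
col 3: [4, 64, 64, 32] -> [0, 4, 128, 32]  score +128 (running 132)
Board after move:
  0   0   0   0
  0   0  32   4
  0   0   4 128
  4  64  64  32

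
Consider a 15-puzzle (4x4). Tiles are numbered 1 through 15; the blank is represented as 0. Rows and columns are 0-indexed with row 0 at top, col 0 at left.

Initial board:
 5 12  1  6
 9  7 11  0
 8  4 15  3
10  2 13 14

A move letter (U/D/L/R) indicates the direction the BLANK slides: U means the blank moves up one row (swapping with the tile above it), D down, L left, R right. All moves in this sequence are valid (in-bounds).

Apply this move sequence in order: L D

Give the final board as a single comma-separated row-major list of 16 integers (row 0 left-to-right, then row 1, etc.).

After move 1 (L):
 5 12  1  6
 9  7  0 11
 8  4 15  3
10  2 13 14

After move 2 (D):
 5 12  1  6
 9  7 15 11
 8  4  0  3
10  2 13 14

Answer: 5, 12, 1, 6, 9, 7, 15, 11, 8, 4, 0, 3, 10, 2, 13, 14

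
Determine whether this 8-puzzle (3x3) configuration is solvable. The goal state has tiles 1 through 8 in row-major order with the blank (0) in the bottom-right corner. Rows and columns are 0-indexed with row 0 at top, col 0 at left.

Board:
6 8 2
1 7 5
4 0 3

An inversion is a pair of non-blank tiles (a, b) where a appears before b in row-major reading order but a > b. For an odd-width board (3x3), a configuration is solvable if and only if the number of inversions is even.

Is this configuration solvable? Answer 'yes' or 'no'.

Answer: yes

Derivation:
Inversions (pairs i<j in row-major order where tile[i] > tile[j] > 0): 18
18 is even, so the puzzle is solvable.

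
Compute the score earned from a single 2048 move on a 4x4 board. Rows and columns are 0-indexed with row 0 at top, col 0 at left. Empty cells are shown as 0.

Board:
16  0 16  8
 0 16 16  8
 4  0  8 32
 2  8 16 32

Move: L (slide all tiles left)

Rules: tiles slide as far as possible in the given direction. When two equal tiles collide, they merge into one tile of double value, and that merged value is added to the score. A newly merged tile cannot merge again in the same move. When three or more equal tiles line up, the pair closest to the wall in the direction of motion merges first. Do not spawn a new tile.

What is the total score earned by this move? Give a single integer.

Answer: 64

Derivation:
Slide left:
row 0: [16, 0, 16, 8] -> [32, 8, 0, 0]  score +32 (running 32)
row 1: [0, 16, 16, 8] -> [32, 8, 0, 0]  score +32 (running 64)
row 2: [4, 0, 8, 32] -> [4, 8, 32, 0]  score +0 (running 64)
row 3: [2, 8, 16, 32] -> [2, 8, 16, 32]  score +0 (running 64)
Board after move:
32  8  0  0
32  8  0  0
 4  8 32  0
 2  8 16 32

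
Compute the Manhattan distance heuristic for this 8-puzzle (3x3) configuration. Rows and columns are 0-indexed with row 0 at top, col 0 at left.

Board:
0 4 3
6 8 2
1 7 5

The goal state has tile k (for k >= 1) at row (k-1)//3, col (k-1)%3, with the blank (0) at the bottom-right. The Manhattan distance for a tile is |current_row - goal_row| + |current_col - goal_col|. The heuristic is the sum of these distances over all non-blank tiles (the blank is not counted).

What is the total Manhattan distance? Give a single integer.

Answer: 12

Derivation:
Tile 4: at (0,1), goal (1,0), distance |0-1|+|1-0| = 2
Tile 3: at (0,2), goal (0,2), distance |0-0|+|2-2| = 0
Tile 6: at (1,0), goal (1,2), distance |1-1|+|0-2| = 2
Tile 8: at (1,1), goal (2,1), distance |1-2|+|1-1| = 1
Tile 2: at (1,2), goal (0,1), distance |1-0|+|2-1| = 2
Tile 1: at (2,0), goal (0,0), distance |2-0|+|0-0| = 2
Tile 7: at (2,1), goal (2,0), distance |2-2|+|1-0| = 1
Tile 5: at (2,2), goal (1,1), distance |2-1|+|2-1| = 2
Sum: 2 + 0 + 2 + 1 + 2 + 2 + 1 + 2 = 12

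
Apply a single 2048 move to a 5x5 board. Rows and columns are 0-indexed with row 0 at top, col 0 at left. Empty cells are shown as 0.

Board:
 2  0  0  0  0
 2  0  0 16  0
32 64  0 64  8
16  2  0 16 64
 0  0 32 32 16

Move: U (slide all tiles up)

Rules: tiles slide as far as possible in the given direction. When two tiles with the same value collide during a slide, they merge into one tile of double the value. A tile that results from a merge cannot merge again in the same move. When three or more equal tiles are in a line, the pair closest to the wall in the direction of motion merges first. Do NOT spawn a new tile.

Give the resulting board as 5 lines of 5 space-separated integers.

Answer:  4 64 32 16  8
32  2  0 64 64
16  0  0 16 16
 0  0  0 32  0
 0  0  0  0  0

Derivation:
Slide up:
col 0: [2, 2, 32, 16, 0] -> [4, 32, 16, 0, 0]
col 1: [0, 0, 64, 2, 0] -> [64, 2, 0, 0, 0]
col 2: [0, 0, 0, 0, 32] -> [32, 0, 0, 0, 0]
col 3: [0, 16, 64, 16, 32] -> [16, 64, 16, 32, 0]
col 4: [0, 0, 8, 64, 16] -> [8, 64, 16, 0, 0]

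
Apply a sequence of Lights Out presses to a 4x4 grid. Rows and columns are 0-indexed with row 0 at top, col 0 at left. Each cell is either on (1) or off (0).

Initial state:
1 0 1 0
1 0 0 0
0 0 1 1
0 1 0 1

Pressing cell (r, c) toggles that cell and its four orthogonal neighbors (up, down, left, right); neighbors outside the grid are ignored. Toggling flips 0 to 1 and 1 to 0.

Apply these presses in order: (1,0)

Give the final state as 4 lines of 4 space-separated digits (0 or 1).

Answer: 0 0 1 0
0 1 0 0
1 0 1 1
0 1 0 1

Derivation:
After press 1 at (1,0):
0 0 1 0
0 1 0 0
1 0 1 1
0 1 0 1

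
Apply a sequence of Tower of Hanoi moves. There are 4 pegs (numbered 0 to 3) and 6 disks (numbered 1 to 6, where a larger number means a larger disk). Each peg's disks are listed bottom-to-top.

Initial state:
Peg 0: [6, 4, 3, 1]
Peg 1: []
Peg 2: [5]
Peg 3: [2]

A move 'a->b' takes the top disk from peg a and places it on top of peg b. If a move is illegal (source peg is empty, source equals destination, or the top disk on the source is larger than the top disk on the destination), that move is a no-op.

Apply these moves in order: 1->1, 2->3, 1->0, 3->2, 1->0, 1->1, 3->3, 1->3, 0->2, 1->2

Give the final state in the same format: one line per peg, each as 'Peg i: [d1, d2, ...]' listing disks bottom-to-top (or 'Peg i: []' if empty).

Answer: Peg 0: [6, 4, 3]
Peg 1: []
Peg 2: [5, 2, 1]
Peg 3: []

Derivation:
After move 1 (1->1):
Peg 0: [6, 4, 3, 1]
Peg 1: []
Peg 2: [5]
Peg 3: [2]

After move 2 (2->3):
Peg 0: [6, 4, 3, 1]
Peg 1: []
Peg 2: [5]
Peg 3: [2]

After move 3 (1->0):
Peg 0: [6, 4, 3, 1]
Peg 1: []
Peg 2: [5]
Peg 3: [2]

After move 4 (3->2):
Peg 0: [6, 4, 3, 1]
Peg 1: []
Peg 2: [5, 2]
Peg 3: []

After move 5 (1->0):
Peg 0: [6, 4, 3, 1]
Peg 1: []
Peg 2: [5, 2]
Peg 3: []

After move 6 (1->1):
Peg 0: [6, 4, 3, 1]
Peg 1: []
Peg 2: [5, 2]
Peg 3: []

After move 7 (3->3):
Peg 0: [6, 4, 3, 1]
Peg 1: []
Peg 2: [5, 2]
Peg 3: []

After move 8 (1->3):
Peg 0: [6, 4, 3, 1]
Peg 1: []
Peg 2: [5, 2]
Peg 3: []

After move 9 (0->2):
Peg 0: [6, 4, 3]
Peg 1: []
Peg 2: [5, 2, 1]
Peg 3: []

After move 10 (1->2):
Peg 0: [6, 4, 3]
Peg 1: []
Peg 2: [5, 2, 1]
Peg 3: []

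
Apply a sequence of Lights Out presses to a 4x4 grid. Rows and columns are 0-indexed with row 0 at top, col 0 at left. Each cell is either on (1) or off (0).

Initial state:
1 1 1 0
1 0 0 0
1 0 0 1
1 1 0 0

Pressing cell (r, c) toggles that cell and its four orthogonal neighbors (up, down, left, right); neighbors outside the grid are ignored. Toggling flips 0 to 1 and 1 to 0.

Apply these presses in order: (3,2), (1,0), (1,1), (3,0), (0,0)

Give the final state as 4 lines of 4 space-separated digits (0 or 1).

Answer: 1 1 1 0
0 0 1 0
1 1 1 1
0 1 1 1

Derivation:
After press 1 at (3,2):
1 1 1 0
1 0 0 0
1 0 1 1
1 0 1 1

After press 2 at (1,0):
0 1 1 0
0 1 0 0
0 0 1 1
1 0 1 1

After press 3 at (1,1):
0 0 1 0
1 0 1 0
0 1 1 1
1 0 1 1

After press 4 at (3,0):
0 0 1 0
1 0 1 0
1 1 1 1
0 1 1 1

After press 5 at (0,0):
1 1 1 0
0 0 1 0
1 1 1 1
0 1 1 1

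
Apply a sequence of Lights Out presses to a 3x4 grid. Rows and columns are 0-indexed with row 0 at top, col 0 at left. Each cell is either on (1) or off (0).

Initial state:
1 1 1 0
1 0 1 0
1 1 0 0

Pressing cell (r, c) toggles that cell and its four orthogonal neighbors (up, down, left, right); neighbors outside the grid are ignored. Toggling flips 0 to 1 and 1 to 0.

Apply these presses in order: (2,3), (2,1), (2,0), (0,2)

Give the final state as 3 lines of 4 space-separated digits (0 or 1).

Answer: 1 0 0 1
0 1 0 1
1 1 0 1

Derivation:
After press 1 at (2,3):
1 1 1 0
1 0 1 1
1 1 1 1

After press 2 at (2,1):
1 1 1 0
1 1 1 1
0 0 0 1

After press 3 at (2,0):
1 1 1 0
0 1 1 1
1 1 0 1

After press 4 at (0,2):
1 0 0 1
0 1 0 1
1 1 0 1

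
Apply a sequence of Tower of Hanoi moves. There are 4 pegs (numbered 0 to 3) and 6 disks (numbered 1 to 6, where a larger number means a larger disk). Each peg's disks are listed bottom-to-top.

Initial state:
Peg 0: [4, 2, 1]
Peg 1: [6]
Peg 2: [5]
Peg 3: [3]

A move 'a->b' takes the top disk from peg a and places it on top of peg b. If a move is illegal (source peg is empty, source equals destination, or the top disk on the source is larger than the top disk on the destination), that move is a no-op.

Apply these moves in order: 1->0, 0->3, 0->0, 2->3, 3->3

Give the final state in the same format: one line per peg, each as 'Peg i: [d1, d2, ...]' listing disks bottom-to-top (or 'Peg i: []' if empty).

After move 1 (1->0):
Peg 0: [4, 2, 1]
Peg 1: [6]
Peg 2: [5]
Peg 3: [3]

After move 2 (0->3):
Peg 0: [4, 2]
Peg 1: [6]
Peg 2: [5]
Peg 3: [3, 1]

After move 3 (0->0):
Peg 0: [4, 2]
Peg 1: [6]
Peg 2: [5]
Peg 3: [3, 1]

After move 4 (2->3):
Peg 0: [4, 2]
Peg 1: [6]
Peg 2: [5]
Peg 3: [3, 1]

After move 5 (3->3):
Peg 0: [4, 2]
Peg 1: [6]
Peg 2: [5]
Peg 3: [3, 1]

Answer: Peg 0: [4, 2]
Peg 1: [6]
Peg 2: [5]
Peg 3: [3, 1]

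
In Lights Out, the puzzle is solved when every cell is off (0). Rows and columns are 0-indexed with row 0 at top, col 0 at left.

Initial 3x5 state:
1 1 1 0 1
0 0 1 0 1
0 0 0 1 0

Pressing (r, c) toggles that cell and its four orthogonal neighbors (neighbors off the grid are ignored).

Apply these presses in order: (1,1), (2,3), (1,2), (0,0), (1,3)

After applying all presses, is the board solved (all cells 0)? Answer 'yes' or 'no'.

Answer: no

Derivation:
After press 1 at (1,1):
1 0 1 0 1
1 1 0 0 1
0 1 0 1 0

After press 2 at (2,3):
1 0 1 0 1
1 1 0 1 1
0 1 1 0 1

After press 3 at (1,2):
1 0 0 0 1
1 0 1 0 1
0 1 0 0 1

After press 4 at (0,0):
0 1 0 0 1
0 0 1 0 1
0 1 0 0 1

After press 5 at (1,3):
0 1 0 1 1
0 0 0 1 0
0 1 0 1 1

Lights still on: 7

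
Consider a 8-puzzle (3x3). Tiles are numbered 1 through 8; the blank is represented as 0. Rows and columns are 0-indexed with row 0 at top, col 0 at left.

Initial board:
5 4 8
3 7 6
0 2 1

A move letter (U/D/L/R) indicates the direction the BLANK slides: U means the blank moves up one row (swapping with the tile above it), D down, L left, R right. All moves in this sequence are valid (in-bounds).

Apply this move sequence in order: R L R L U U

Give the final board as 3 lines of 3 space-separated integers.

Answer: 0 4 8
5 7 6
3 2 1

Derivation:
After move 1 (R):
5 4 8
3 7 6
2 0 1

After move 2 (L):
5 4 8
3 7 6
0 2 1

After move 3 (R):
5 4 8
3 7 6
2 0 1

After move 4 (L):
5 4 8
3 7 6
0 2 1

After move 5 (U):
5 4 8
0 7 6
3 2 1

After move 6 (U):
0 4 8
5 7 6
3 2 1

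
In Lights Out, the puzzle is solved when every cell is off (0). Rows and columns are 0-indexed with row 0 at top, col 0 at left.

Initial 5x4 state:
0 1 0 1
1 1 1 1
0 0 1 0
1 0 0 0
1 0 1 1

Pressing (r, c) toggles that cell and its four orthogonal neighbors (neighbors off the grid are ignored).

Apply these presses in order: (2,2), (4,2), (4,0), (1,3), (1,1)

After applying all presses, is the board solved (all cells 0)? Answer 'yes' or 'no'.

Answer: yes

Derivation:
After press 1 at (2,2):
0 1 0 1
1 1 0 1
0 1 0 1
1 0 1 0
1 0 1 1

After press 2 at (4,2):
0 1 0 1
1 1 0 1
0 1 0 1
1 0 0 0
1 1 0 0

After press 3 at (4,0):
0 1 0 1
1 1 0 1
0 1 0 1
0 0 0 0
0 0 0 0

After press 4 at (1,3):
0 1 0 0
1 1 1 0
0 1 0 0
0 0 0 0
0 0 0 0

After press 5 at (1,1):
0 0 0 0
0 0 0 0
0 0 0 0
0 0 0 0
0 0 0 0

Lights still on: 0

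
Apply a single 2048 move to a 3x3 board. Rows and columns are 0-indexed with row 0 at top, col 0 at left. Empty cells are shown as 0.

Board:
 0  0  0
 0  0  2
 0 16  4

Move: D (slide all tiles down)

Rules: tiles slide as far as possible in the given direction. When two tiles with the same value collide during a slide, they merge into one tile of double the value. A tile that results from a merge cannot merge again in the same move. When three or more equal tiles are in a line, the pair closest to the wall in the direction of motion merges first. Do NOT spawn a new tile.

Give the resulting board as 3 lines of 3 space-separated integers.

Slide down:
col 0: [0, 0, 0] -> [0, 0, 0]
col 1: [0, 0, 16] -> [0, 0, 16]
col 2: [0, 2, 4] -> [0, 2, 4]

Answer:  0  0  0
 0  0  2
 0 16  4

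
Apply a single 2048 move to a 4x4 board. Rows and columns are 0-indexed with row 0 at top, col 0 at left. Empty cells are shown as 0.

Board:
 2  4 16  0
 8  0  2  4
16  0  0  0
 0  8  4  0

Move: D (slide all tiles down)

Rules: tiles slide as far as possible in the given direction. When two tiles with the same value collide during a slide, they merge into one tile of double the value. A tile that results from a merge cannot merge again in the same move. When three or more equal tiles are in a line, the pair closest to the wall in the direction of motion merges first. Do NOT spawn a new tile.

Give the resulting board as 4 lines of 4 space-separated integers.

Slide down:
col 0: [2, 8, 16, 0] -> [0, 2, 8, 16]
col 1: [4, 0, 0, 8] -> [0, 0, 4, 8]
col 2: [16, 2, 0, 4] -> [0, 16, 2, 4]
col 3: [0, 4, 0, 0] -> [0, 0, 0, 4]

Answer:  0  0  0  0
 2  0 16  0
 8  4  2  0
16  8  4  4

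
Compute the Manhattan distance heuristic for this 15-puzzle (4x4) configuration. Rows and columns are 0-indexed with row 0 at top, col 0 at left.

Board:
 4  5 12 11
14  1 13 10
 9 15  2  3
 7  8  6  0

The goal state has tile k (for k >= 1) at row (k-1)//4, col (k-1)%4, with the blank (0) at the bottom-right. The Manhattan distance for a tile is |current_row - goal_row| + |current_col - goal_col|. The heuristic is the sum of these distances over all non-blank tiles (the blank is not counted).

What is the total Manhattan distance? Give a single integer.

Answer: 42

Derivation:
Tile 4: (0,0)->(0,3) = 3
Tile 5: (0,1)->(1,0) = 2
Tile 12: (0,2)->(2,3) = 3
Tile 11: (0,3)->(2,2) = 3
Tile 14: (1,0)->(3,1) = 3
Tile 1: (1,1)->(0,0) = 2
Tile 13: (1,2)->(3,0) = 4
Tile 10: (1,3)->(2,1) = 3
Tile 9: (2,0)->(2,0) = 0
Tile 15: (2,1)->(3,2) = 2
Tile 2: (2,2)->(0,1) = 3
Tile 3: (2,3)->(0,2) = 3
Tile 7: (3,0)->(1,2) = 4
Tile 8: (3,1)->(1,3) = 4
Tile 6: (3,2)->(1,1) = 3
Sum: 3 + 2 + 3 + 3 + 3 + 2 + 4 + 3 + 0 + 2 + 3 + 3 + 4 + 4 + 3 = 42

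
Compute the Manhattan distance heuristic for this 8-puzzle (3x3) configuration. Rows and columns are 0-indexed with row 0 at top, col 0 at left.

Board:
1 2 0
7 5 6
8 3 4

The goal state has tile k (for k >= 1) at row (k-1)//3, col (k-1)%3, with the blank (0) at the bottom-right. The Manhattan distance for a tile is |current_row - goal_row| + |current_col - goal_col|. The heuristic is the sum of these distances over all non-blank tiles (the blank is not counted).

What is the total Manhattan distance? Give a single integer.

Answer: 8

Derivation:
Tile 1: at (0,0), goal (0,0), distance |0-0|+|0-0| = 0
Tile 2: at (0,1), goal (0,1), distance |0-0|+|1-1| = 0
Tile 7: at (1,0), goal (2,0), distance |1-2|+|0-0| = 1
Tile 5: at (1,1), goal (1,1), distance |1-1|+|1-1| = 0
Tile 6: at (1,2), goal (1,2), distance |1-1|+|2-2| = 0
Tile 8: at (2,0), goal (2,1), distance |2-2|+|0-1| = 1
Tile 3: at (2,1), goal (0,2), distance |2-0|+|1-2| = 3
Tile 4: at (2,2), goal (1,0), distance |2-1|+|2-0| = 3
Sum: 0 + 0 + 1 + 0 + 0 + 1 + 3 + 3 = 8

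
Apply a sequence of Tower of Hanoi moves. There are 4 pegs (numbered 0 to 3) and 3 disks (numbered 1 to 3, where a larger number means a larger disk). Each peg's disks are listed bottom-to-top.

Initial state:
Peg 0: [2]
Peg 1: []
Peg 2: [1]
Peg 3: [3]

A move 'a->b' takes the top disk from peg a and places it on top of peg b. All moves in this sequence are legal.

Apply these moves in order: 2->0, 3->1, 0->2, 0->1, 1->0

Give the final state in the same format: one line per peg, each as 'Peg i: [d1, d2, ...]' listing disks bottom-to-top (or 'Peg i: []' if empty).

Answer: Peg 0: [2]
Peg 1: [3]
Peg 2: [1]
Peg 3: []

Derivation:
After move 1 (2->0):
Peg 0: [2, 1]
Peg 1: []
Peg 2: []
Peg 3: [3]

After move 2 (3->1):
Peg 0: [2, 1]
Peg 1: [3]
Peg 2: []
Peg 3: []

After move 3 (0->2):
Peg 0: [2]
Peg 1: [3]
Peg 2: [1]
Peg 3: []

After move 4 (0->1):
Peg 0: []
Peg 1: [3, 2]
Peg 2: [1]
Peg 3: []

After move 5 (1->0):
Peg 0: [2]
Peg 1: [3]
Peg 2: [1]
Peg 3: []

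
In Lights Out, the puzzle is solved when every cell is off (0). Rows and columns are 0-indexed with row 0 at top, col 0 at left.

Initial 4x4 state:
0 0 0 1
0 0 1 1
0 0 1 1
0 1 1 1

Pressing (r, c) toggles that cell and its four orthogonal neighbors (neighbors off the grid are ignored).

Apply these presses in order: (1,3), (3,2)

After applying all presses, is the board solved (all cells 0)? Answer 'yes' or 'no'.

Answer: yes

Derivation:
After press 1 at (1,3):
0 0 0 0
0 0 0 0
0 0 1 0
0 1 1 1

After press 2 at (3,2):
0 0 0 0
0 0 0 0
0 0 0 0
0 0 0 0

Lights still on: 0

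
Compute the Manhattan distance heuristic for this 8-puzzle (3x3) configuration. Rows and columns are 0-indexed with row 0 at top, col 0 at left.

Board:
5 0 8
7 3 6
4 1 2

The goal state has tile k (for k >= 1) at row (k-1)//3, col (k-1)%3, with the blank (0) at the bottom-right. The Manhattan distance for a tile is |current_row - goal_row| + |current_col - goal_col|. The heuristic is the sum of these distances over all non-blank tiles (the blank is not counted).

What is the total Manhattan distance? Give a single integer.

Tile 5: (0,0)->(1,1) = 2
Tile 8: (0,2)->(2,1) = 3
Tile 7: (1,0)->(2,0) = 1
Tile 3: (1,1)->(0,2) = 2
Tile 6: (1,2)->(1,2) = 0
Tile 4: (2,0)->(1,0) = 1
Tile 1: (2,1)->(0,0) = 3
Tile 2: (2,2)->(0,1) = 3
Sum: 2 + 3 + 1 + 2 + 0 + 1 + 3 + 3 = 15

Answer: 15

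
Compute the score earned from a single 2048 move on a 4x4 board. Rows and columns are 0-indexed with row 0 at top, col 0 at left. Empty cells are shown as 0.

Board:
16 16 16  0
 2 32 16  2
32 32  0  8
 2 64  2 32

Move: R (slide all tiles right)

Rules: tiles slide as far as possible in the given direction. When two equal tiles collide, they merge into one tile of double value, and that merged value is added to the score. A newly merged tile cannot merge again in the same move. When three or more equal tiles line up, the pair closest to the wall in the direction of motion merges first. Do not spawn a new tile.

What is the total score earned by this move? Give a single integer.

Slide right:
row 0: [16, 16, 16, 0] -> [0, 0, 16, 32]  score +32 (running 32)
row 1: [2, 32, 16, 2] -> [2, 32, 16, 2]  score +0 (running 32)
row 2: [32, 32, 0, 8] -> [0, 0, 64, 8]  score +64 (running 96)
row 3: [2, 64, 2, 32] -> [2, 64, 2, 32]  score +0 (running 96)
Board after move:
 0  0 16 32
 2 32 16  2
 0  0 64  8
 2 64  2 32

Answer: 96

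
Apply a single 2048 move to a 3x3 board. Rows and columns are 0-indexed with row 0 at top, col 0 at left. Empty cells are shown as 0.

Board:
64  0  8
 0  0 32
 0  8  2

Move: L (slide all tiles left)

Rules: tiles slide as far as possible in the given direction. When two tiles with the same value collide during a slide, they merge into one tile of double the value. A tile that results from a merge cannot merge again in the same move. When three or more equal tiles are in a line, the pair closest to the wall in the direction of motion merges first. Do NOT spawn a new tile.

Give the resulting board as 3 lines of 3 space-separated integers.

Slide left:
row 0: [64, 0, 8] -> [64, 8, 0]
row 1: [0, 0, 32] -> [32, 0, 0]
row 2: [0, 8, 2] -> [8, 2, 0]

Answer: 64  8  0
32  0  0
 8  2  0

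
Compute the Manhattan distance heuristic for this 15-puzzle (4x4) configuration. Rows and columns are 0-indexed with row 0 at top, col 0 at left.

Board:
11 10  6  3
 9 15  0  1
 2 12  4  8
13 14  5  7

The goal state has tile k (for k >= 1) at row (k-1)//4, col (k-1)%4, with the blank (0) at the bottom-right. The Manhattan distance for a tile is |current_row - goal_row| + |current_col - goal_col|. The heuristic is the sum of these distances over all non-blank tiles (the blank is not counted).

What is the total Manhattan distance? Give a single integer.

Answer: 33

Derivation:
Tile 11: at (0,0), goal (2,2), distance |0-2|+|0-2| = 4
Tile 10: at (0,1), goal (2,1), distance |0-2|+|1-1| = 2
Tile 6: at (0,2), goal (1,1), distance |0-1|+|2-1| = 2
Tile 3: at (0,3), goal (0,2), distance |0-0|+|3-2| = 1
Tile 9: at (1,0), goal (2,0), distance |1-2|+|0-0| = 1
Tile 15: at (1,1), goal (3,2), distance |1-3|+|1-2| = 3
Tile 1: at (1,3), goal (0,0), distance |1-0|+|3-0| = 4
Tile 2: at (2,0), goal (0,1), distance |2-0|+|0-1| = 3
Tile 12: at (2,1), goal (2,3), distance |2-2|+|1-3| = 2
Tile 4: at (2,2), goal (0,3), distance |2-0|+|2-3| = 3
Tile 8: at (2,3), goal (1,3), distance |2-1|+|3-3| = 1
Tile 13: at (3,0), goal (3,0), distance |3-3|+|0-0| = 0
Tile 14: at (3,1), goal (3,1), distance |3-3|+|1-1| = 0
Tile 5: at (3,2), goal (1,0), distance |3-1|+|2-0| = 4
Tile 7: at (3,3), goal (1,2), distance |3-1|+|3-2| = 3
Sum: 4 + 2 + 2 + 1 + 1 + 3 + 4 + 3 + 2 + 3 + 1 + 0 + 0 + 4 + 3 = 33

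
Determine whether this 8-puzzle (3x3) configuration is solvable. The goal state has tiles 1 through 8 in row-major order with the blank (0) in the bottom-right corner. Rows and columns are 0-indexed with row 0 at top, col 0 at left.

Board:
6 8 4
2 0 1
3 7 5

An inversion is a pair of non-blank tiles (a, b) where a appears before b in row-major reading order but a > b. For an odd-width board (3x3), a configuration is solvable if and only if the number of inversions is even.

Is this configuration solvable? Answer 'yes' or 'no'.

Inversions (pairs i<j in row-major order where tile[i] > tile[j] > 0): 16
16 is even, so the puzzle is solvable.

Answer: yes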